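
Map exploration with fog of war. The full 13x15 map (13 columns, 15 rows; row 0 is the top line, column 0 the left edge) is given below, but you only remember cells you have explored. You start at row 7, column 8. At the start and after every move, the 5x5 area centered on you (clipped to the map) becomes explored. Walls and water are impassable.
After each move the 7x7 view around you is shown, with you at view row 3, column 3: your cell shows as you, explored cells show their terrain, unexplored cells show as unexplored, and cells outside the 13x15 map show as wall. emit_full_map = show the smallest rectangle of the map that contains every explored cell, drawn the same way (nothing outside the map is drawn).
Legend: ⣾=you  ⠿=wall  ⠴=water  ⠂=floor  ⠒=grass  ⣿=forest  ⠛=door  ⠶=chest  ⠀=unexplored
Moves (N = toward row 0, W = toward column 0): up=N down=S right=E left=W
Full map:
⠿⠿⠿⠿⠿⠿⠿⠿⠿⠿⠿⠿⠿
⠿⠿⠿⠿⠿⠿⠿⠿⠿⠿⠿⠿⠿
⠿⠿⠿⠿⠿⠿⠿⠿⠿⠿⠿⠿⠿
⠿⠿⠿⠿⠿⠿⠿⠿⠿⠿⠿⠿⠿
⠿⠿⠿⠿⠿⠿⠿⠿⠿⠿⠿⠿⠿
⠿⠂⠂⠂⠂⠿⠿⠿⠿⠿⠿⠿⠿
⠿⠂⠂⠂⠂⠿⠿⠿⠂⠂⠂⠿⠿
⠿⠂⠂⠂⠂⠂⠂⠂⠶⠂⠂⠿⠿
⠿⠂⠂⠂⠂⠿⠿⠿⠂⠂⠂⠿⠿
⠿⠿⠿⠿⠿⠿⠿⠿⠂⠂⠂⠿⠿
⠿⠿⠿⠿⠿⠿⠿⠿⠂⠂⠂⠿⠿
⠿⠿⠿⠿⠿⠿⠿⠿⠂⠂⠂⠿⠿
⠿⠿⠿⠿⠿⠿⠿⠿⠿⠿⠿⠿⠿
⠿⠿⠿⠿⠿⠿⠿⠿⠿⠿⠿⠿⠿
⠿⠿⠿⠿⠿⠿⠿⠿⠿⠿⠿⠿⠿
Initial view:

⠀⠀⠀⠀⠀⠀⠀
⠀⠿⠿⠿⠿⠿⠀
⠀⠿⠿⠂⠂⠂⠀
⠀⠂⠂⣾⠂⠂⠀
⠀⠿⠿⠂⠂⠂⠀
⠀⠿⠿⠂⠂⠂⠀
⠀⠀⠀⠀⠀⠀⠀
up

⠀⠀⠀⠀⠀⠀⠀
⠀⠿⠿⠿⠿⠿⠀
⠀⠿⠿⠿⠿⠿⠀
⠀⠿⠿⣾⠂⠂⠀
⠀⠂⠂⠶⠂⠂⠀
⠀⠿⠿⠂⠂⠂⠀
⠀⠿⠿⠂⠂⠂⠀

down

⠀⠿⠿⠿⠿⠿⠀
⠀⠿⠿⠿⠿⠿⠀
⠀⠿⠿⠂⠂⠂⠀
⠀⠂⠂⣾⠂⠂⠀
⠀⠿⠿⠂⠂⠂⠀
⠀⠿⠿⠂⠂⠂⠀
⠀⠀⠀⠀⠀⠀⠀

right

⠿⠿⠿⠿⠿⠀⠀
⠿⠿⠿⠿⠿⠿⠀
⠿⠿⠂⠂⠂⠿⠀
⠂⠂⠶⣾⠂⠿⠀
⠿⠿⠂⠂⠂⠿⠀
⠿⠿⠂⠂⠂⠿⠀
⠀⠀⠀⠀⠀⠀⠀

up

⠀⠀⠀⠀⠀⠀⠀
⠿⠿⠿⠿⠿⠿⠀
⠿⠿⠿⠿⠿⠿⠀
⠿⠿⠂⣾⠂⠿⠀
⠂⠂⠶⠂⠂⠿⠀
⠿⠿⠂⠂⠂⠿⠀
⠿⠿⠂⠂⠂⠿⠀

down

⠿⠿⠿⠿⠿⠿⠀
⠿⠿⠿⠿⠿⠿⠀
⠿⠿⠂⠂⠂⠿⠀
⠂⠂⠶⣾⠂⠿⠀
⠿⠿⠂⠂⠂⠿⠀
⠿⠿⠂⠂⠂⠿⠀
⠀⠀⠀⠀⠀⠀⠀

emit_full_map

⠿⠿⠿⠿⠿⠿
⠿⠿⠿⠿⠿⠿
⠿⠿⠂⠂⠂⠿
⠂⠂⠶⣾⠂⠿
⠿⠿⠂⠂⠂⠿
⠿⠿⠂⠂⠂⠿

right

⠿⠿⠿⠿⠿⠀⠿
⠿⠿⠿⠿⠿⠿⠿
⠿⠂⠂⠂⠿⠿⠿
⠂⠶⠂⣾⠿⠿⠿
⠿⠂⠂⠂⠿⠿⠿
⠿⠂⠂⠂⠿⠿⠿
⠀⠀⠀⠀⠀⠀⠿

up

⠀⠀⠀⠀⠀⠀⠿
⠿⠿⠿⠿⠿⠿⠿
⠿⠿⠿⠿⠿⠿⠿
⠿⠂⠂⣾⠿⠿⠿
⠂⠶⠂⠂⠿⠿⠿
⠿⠂⠂⠂⠿⠿⠿
⠿⠂⠂⠂⠿⠿⠿

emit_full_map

⠿⠿⠿⠿⠿⠿⠿
⠿⠿⠿⠿⠿⠿⠿
⠿⠿⠂⠂⣾⠿⠿
⠂⠂⠶⠂⠂⠿⠿
⠿⠿⠂⠂⠂⠿⠿
⠿⠿⠂⠂⠂⠿⠿


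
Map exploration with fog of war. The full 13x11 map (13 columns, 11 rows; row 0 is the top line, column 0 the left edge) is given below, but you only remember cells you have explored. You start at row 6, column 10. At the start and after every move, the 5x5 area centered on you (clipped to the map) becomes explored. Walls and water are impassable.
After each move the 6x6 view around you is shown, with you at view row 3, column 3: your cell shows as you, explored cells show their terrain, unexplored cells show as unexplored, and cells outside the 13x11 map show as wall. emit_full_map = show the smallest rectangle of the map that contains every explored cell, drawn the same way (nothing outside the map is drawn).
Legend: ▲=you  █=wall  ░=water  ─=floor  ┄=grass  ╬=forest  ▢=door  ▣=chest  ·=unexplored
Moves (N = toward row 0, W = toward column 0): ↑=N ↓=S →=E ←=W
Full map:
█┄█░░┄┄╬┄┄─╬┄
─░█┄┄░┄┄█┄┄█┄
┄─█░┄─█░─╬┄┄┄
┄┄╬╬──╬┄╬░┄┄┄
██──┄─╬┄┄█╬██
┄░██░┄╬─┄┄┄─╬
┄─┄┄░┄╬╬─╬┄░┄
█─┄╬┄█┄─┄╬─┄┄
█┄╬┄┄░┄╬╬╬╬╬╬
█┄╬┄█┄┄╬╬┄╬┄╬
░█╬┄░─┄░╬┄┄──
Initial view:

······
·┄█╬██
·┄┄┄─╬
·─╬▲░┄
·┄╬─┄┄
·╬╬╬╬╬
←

······
·┄┄█╬█
·─┄┄┄─
·╬─▲┄░
·─┄╬─┄
·╬╬╬╬╬

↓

·┄┄█╬█
·─┄┄┄─
·╬─╬┄░
·─┄▲─┄
·╬╬╬╬╬
·╬╬┄╬┄

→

┄┄█╬██
─┄┄┄─╬
╬─╬┄░┄
─┄╬▲┄┄
╬╬╬╬╬╬
╬╬┄╬┄╬

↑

······
┄┄█╬██
─┄┄┄─╬
╬─╬▲░┄
─┄╬─┄┄
╬╬╬╬╬╬

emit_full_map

┄┄█╬██
─┄┄┄─╬
╬─╬▲░┄
─┄╬─┄┄
╬╬╬╬╬╬
╬╬┄╬┄╬

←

······
·┄┄█╬█
·─┄┄┄─
·╬─▲┄░
·─┄╬─┄
·╬╬╬╬╬

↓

·┄┄█╬█
·─┄┄┄─
·╬─╬┄░
·─┄▲─┄
·╬╬╬╬╬
·╬╬┄╬┄


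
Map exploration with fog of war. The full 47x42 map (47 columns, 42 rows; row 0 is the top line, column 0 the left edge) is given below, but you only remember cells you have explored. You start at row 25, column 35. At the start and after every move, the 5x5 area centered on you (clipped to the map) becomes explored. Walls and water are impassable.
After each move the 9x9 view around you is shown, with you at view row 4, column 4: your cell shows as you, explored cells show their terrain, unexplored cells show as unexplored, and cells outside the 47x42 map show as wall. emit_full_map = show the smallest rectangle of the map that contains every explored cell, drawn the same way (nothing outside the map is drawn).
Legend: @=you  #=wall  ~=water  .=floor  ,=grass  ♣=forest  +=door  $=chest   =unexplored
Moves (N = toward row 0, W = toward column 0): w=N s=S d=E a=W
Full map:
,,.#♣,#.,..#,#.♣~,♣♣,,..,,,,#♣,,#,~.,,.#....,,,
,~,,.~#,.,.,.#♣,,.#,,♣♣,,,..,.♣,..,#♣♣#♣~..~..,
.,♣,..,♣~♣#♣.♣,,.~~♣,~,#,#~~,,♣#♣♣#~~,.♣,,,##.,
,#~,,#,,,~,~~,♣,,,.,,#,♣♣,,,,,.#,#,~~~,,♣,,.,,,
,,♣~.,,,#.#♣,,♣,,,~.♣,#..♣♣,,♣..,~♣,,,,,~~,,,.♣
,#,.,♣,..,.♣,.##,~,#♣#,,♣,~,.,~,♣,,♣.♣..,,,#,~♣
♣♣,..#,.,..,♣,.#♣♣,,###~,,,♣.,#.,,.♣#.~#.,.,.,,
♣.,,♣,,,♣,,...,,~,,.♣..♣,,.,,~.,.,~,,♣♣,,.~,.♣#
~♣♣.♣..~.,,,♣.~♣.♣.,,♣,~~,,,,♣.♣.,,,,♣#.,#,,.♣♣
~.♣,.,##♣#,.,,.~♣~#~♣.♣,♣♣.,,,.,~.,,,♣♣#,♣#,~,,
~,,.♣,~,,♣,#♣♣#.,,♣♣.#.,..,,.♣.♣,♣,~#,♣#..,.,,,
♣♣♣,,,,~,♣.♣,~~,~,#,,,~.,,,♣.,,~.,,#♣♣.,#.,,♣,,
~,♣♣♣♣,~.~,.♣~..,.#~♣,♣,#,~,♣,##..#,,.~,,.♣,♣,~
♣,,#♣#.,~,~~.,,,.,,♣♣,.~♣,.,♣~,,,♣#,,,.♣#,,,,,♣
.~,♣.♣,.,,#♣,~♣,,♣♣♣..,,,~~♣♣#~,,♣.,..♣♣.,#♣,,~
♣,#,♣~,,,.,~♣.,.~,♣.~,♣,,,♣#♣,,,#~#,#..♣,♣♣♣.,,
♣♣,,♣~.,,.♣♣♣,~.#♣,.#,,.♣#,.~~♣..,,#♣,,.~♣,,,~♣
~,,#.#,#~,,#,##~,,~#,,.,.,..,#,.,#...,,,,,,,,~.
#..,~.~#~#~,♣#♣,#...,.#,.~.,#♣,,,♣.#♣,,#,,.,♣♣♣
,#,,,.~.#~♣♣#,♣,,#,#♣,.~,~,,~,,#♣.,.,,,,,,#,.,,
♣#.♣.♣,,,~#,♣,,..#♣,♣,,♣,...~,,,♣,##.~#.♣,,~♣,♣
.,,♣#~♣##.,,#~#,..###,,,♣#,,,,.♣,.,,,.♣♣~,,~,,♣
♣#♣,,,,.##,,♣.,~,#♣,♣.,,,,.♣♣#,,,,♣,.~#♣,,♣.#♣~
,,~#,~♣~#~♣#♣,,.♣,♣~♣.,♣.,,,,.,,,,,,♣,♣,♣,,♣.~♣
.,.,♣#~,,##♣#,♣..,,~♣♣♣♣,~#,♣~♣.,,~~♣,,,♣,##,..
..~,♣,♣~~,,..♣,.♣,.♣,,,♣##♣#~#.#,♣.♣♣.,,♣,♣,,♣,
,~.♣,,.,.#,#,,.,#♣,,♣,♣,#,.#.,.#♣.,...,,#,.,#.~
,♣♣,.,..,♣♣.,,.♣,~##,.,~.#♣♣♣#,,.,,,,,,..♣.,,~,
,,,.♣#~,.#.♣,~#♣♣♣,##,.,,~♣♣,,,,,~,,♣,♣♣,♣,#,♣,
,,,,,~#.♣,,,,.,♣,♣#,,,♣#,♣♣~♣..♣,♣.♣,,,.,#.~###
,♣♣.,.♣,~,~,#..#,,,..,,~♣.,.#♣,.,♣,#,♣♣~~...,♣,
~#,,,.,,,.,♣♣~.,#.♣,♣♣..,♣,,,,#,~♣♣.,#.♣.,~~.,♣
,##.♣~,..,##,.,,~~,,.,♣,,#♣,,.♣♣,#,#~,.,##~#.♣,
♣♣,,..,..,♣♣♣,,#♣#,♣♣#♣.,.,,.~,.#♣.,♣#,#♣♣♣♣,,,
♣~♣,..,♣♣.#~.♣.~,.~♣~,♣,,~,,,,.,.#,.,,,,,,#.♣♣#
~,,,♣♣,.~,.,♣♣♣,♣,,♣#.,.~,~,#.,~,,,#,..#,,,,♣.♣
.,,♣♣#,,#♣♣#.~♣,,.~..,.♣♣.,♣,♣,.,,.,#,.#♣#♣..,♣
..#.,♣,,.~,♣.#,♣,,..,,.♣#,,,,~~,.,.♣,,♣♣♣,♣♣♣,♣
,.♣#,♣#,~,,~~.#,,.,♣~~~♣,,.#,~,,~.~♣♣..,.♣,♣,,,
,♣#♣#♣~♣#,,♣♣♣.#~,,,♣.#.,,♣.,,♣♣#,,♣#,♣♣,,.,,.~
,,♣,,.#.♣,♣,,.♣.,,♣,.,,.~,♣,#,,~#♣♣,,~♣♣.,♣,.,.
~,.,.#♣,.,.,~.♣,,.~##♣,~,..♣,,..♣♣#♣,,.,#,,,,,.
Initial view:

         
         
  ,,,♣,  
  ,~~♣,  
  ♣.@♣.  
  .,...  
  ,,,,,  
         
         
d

         
         
 ,,,♣,♣  
 ,~~♣,,  
 ♣.♣@.,  
 .,...,  
 ,,,,,,  
         
         

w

         
         
  ♣,.~#  
 ,,,♣,♣  
 ,~~@,,  
 ♣.♣♣.,  
 .,...,  
 ,,,,,,  
         

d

         
         
 ♣,.~#♣  
,,,♣,♣,  
,~~♣@,,  
♣.♣♣.,,  
.,...,,  
,,,,,,   
         

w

         
         
  ,,.♣♣  
 ♣,.~#♣  
,,,♣@♣,  
,~~♣,,,  
♣.♣♣.,,  
.,...,,  
,,,,,,   

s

         
  ,,.♣♣  
 ♣,.~#♣  
,,,♣,♣,  
,~~♣@,,  
♣.♣♣.,,  
.,...,,  
,,,,,,   
         

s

  ,,.♣♣  
 ♣,.~#♣  
,,,♣,♣,  
,~~♣,,,  
♣.♣♣@,,  
.,...,,  
,,,,,,.  
         
         

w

         
  ,,.♣♣  
 ♣,.~#♣  
,,,♣,♣,  
,~~♣@,,  
♣.♣♣.,,  
.,...,,  
,,,,,,.  
         

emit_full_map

  ,,.♣♣
 ♣,.~#♣
,,,♣,♣,
,~~♣@,,
♣.♣♣.,,
.,...,,
,,,,,,.

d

         
 ,,.♣♣   
♣,.~#♣,  
,,♣,♣,♣  
~~♣,@,♣  
.♣♣.,,♣  
,...,,#  
,,,,,.   
         

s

 ,,.♣♣   
♣,.~#♣,  
,,♣,♣,♣  
~~♣,,,♣  
.♣♣.@,♣  
,...,,#  
,,,,,..  
         
         

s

♣,.~#♣,  
,,♣,♣,♣  
~~♣,,,♣  
.♣♣.,,♣  
,...@,#  
,,,,,..  
  ♣,♣♣,  
         
         

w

 ,,.♣♣   
♣,.~#♣,  
,,♣,♣,♣  
~~♣,,,♣  
.♣♣.@,♣  
,...,,#  
,,,,,..  
  ♣,♣♣,  
         

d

,,.♣♣    
,.~#♣,   
,♣,♣,♣,  
~♣,,,♣,  
♣♣.,@♣,  
...,,#,  
,,,,..♣  
 ♣,♣♣,   
         

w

         
,,.♣♣    
,.~#♣,,  
,♣,♣,♣,  
~♣,,@♣,  
♣♣.,,♣,  
...,,#,  
,,,,..♣  
 ♣,♣♣,   

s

,,.♣♣    
,.~#♣,,  
,♣,♣,♣,  
~♣,,,♣,  
♣♣.,@♣,  
...,,#,  
,,,,..♣  
 ♣,♣♣,   
         

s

,.~#♣,,  
,♣,♣,♣,  
~♣,,,♣,  
♣♣.,,♣,  
...,@#,  
,,,,..♣  
 ♣,♣♣,♣  
         
         

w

,,.♣♣    
,.~#♣,,  
,♣,♣,♣,  
~♣,,,♣,  
♣♣.,@♣,  
...,,#,  
,,,,..♣  
 ♣,♣♣,♣  
         

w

         
,,.♣♣    
,.~#♣,,  
,♣,♣,♣,  
~♣,,@♣,  
♣♣.,,♣,  
...,,#,  
,,,,..♣  
 ♣,♣♣,♣  

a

         
 ,,.♣♣   
♣,.~#♣,, 
,,♣,♣,♣, 
~~♣,@,♣, 
.♣♣.,,♣, 
,...,,#, 
,,,,,..♣ 
  ♣,♣♣,♣ 

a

         
  ,,.♣♣  
 ♣,.~#♣,,
,,,♣,♣,♣,
,~~♣@,,♣,
♣.♣♣.,,♣,
.,...,,#,
,,,,,,..♣
   ♣,♣♣,♣

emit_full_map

  ,,.♣♣  
 ♣,.~#♣,,
,,,♣,♣,♣,
,~~♣@,,♣,
♣.♣♣.,,♣,
.,...,,#,
,,,,,,..♣
   ♣,♣♣,♣

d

         
 ,,.♣♣   
♣,.~#♣,, 
,,♣,♣,♣, 
~~♣,@,♣, 
.♣♣.,,♣, 
,...,,#, 
,,,,,..♣ 
  ♣,♣♣,♣ 

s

 ,,.♣♣   
♣,.~#♣,, 
,,♣,♣,♣, 
~~♣,,,♣, 
.♣♣.@,♣, 
,...,,#, 
,,,,,..♣ 
  ♣,♣♣,♣ 
         

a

  ,,.♣♣  
 ♣,.~#♣,,
,,,♣,♣,♣,
,~~♣,,,♣,
♣.♣♣@,,♣,
.,...,,#,
,,,,,,..♣
   ♣,♣♣,♣
         

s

 ♣,.~#♣,,
,,,♣,♣,♣,
,~~♣,,,♣,
♣.♣♣.,,♣,
.,..@,,#,
,,,,,,..♣
  ,♣,♣♣,♣
         
         

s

,,,♣,♣,♣,
,~~♣,,,♣,
♣.♣♣.,,♣,
.,...,,#,
,,,,@,..♣
  ,♣,♣♣,♣
  ♣,,,.  
         
         

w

 ♣,.~#♣,,
,,,♣,♣,♣,
,~~♣,,,♣,
♣.♣♣.,,♣,
.,..@,,#,
,,,,,,..♣
  ,♣,♣♣,♣
  ♣,,,.  
         

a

  ♣,.~#♣,
 ,,,♣,♣,♣
 ,~~♣,,,♣
 ♣.♣♣.,,♣
 .,.@.,,#
 ,,,,,,..
  ,,♣,♣♣,
   ♣,,,. 
         

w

   ,,.♣♣ 
  ♣,.~#♣,
 ,,,♣,♣,♣
 ,~~♣,,,♣
 ♣.♣@.,,♣
 .,...,,#
 ,,,,,,..
  ,,♣,♣♣,
   ♣,,,. 

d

  ,,.♣♣  
 ♣,.~#♣,,
,,,♣,♣,♣,
,~~♣,,,♣,
♣.♣♣@,,♣,
.,...,,#,
,,,,,,..♣
 ,,♣,♣♣,♣
  ♣,,,.  

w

         
  ,,.♣♣  
 ♣,.~#♣,,
,,,♣,♣,♣,
,~~♣@,,♣,
♣.♣♣.,,♣,
.,...,,#,
,,,,,,..♣
 ,,♣,♣♣,♣

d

         
 ,,.♣♣   
♣,.~#♣,, 
,,♣,♣,♣, 
~~♣,@,♣, 
.♣♣.,,♣, 
,...,,#, 
,,,,,..♣ 
,,♣,♣♣,♣ 

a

         
  ,,.♣♣  
 ♣,.~#♣,,
,,,♣,♣,♣,
,~~♣@,,♣,
♣.♣♣.,,♣,
.,...,,#,
,,,,,,..♣
 ,,♣,♣♣,♣

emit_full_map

  ,,.♣♣  
 ♣,.~#♣,,
,,,♣,♣,♣,
,~~♣@,,♣,
♣.♣♣.,,♣,
.,...,,#,
,,,,,,..♣
 ,,♣,♣♣,♣
  ♣,,,.  


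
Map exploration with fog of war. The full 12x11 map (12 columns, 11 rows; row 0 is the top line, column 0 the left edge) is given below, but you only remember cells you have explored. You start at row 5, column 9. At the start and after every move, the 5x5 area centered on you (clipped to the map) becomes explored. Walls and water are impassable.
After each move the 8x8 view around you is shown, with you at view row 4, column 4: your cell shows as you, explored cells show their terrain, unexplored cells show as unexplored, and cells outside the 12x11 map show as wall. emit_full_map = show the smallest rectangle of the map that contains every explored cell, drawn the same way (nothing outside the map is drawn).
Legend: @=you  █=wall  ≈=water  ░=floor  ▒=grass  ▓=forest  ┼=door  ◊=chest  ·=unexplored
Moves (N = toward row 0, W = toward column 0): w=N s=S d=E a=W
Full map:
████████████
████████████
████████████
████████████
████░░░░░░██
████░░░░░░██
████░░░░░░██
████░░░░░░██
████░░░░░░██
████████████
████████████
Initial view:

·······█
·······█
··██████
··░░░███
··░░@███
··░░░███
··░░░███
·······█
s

·······█
··██████
··░░░███
··░░░███
··░░@███
··░░░███
··░░░███
·······█

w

·······█
·······█
··██████
··░░░███
··░░@███
··░░░███
··░░░███
··░░░███

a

········
········
··██████
··░░░░██
··░░@░██
··░░░░██
··░░░░██
···░░░██

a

········
········
··██████
··░░░░░█
··░░@░░█
··░░░░░█
··░░░░░█
····░░░█

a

········
········
··██████
··░░░░░░
··░░@░░░
··░░░░░░
··░░░░░░
·····░░░

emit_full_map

████████
░░░░░░██
░░@░░░██
░░░░░░██
░░░░░░██
···░░░██

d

········
········
·███████
·░░░░░░█
·░░░@░░█
·░░░░░░█
·░░░░░░█
····░░░█

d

········
········
████████
░░░░░░██
░░░░@░██
░░░░░░██
░░░░░░██
···░░░██

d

·······█
·······█
████████
░░░░░███
░░░░@███
░░░░░███
░░░░░███
··░░░███

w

·······█
·······█
··██████
████████
░░░░@███
░░░░░███
░░░░░███
░░░░░███

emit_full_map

···█████
████████
░░░░░@██
░░░░░░██
░░░░░░██
░░░░░░██
···░░░██

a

········
········
··██████
████████
░░░░@░██
░░░░░░██
░░░░░░██
░░░░░░██

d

·······█
·······█
·███████
████████
░░░░@███
░░░░░███
░░░░░███
░░░░░███

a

········
········
··██████
████████
░░░░@░██
░░░░░░██
░░░░░░██
░░░░░░██

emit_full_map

··██████
████████
░░░░@░██
░░░░░░██
░░░░░░██
░░░░░░██
···░░░██


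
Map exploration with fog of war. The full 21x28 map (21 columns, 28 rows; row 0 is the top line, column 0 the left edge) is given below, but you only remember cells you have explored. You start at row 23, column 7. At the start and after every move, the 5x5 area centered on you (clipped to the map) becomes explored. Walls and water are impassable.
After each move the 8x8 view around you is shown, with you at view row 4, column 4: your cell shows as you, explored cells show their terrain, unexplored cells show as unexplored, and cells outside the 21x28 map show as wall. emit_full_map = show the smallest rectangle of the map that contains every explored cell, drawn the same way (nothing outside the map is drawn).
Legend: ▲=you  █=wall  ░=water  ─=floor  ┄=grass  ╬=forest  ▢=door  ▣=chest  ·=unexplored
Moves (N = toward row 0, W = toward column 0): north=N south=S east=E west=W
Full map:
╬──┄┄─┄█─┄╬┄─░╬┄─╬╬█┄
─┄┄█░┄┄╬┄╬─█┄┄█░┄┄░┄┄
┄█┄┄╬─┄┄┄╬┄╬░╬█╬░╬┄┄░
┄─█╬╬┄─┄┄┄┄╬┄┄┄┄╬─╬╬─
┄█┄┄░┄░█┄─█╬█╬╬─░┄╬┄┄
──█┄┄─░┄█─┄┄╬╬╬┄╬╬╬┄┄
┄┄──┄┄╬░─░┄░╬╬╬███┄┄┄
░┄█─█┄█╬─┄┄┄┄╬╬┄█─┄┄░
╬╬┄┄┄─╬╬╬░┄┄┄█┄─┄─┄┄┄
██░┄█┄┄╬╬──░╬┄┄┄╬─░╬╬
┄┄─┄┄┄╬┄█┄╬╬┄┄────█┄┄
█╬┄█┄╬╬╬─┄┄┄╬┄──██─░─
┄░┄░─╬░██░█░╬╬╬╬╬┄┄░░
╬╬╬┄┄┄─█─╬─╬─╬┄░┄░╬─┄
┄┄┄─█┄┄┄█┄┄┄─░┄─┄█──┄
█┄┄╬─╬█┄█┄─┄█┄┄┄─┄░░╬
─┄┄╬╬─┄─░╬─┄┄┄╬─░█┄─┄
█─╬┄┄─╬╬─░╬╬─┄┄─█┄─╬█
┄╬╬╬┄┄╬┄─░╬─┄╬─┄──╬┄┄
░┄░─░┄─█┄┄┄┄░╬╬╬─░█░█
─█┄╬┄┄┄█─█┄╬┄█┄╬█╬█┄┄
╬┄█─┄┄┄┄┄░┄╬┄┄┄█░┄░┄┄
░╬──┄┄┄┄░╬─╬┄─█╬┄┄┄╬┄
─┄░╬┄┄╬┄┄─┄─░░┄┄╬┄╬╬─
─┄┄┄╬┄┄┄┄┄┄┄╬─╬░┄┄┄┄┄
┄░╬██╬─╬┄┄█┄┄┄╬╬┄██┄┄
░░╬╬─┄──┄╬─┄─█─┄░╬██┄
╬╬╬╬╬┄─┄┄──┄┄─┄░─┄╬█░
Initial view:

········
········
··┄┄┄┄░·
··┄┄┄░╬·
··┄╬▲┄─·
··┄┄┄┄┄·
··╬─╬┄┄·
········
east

········
········
·┄┄┄┄░┄·
·┄┄┄░╬─·
·┄╬┄▲─┄·
·┄┄┄┄┄┄·
·╬─╬┄┄█·
········

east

········
········
┄┄┄┄░┄╬·
┄┄┄░╬─╬·
┄╬┄┄▲┄─·
┄┄┄┄┄┄┄·
╬─╬┄┄█┄·
········

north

········
········
··█─█┄╬·
┄┄┄┄░┄╬·
┄┄┄░▲─╬·
┄╬┄┄─┄─·
┄┄┄┄┄┄┄·
╬─╬┄┄█┄·

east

········
········
·█─█┄╬┄·
┄┄┄░┄╬┄·
┄┄░╬▲╬┄·
╬┄┄─┄─░·
┄┄┄┄┄┄╬·
─╬┄┄█┄··

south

········
·█─█┄╬┄·
┄┄┄░┄╬┄·
┄┄░╬─╬┄·
╬┄┄─▲─░·
┄┄┄┄┄┄╬·
─╬┄┄█┄┄·
········

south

·█─█┄╬┄·
┄┄┄░┄╬┄·
┄┄░╬─╬┄·
╬┄┄─┄─░·
┄┄┄┄▲┄╬·
─╬┄┄█┄┄·
··┄╬─┄─·
········

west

··█─█┄╬┄
┄┄┄┄░┄╬┄
┄┄┄░╬─╬┄
┄╬┄┄─┄─░
┄┄┄┄▲┄┄╬
╬─╬┄┄█┄┄
··─┄╬─┄─
········

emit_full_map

··█─█┄╬┄
┄┄┄┄░┄╬┄
┄┄┄░╬─╬┄
┄╬┄┄─┄─░
┄┄┄┄▲┄┄╬
╬─╬┄┄█┄┄
··─┄╬─┄─

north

········
··█─█┄╬┄
┄┄┄┄░┄╬┄
┄┄┄░╬─╬┄
┄╬┄┄▲┄─░
┄┄┄┄┄┄┄╬
╬─╬┄┄█┄┄
··─┄╬─┄─

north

········
········
··█─█┄╬┄
┄┄┄┄░┄╬┄
┄┄┄░▲─╬┄
┄╬┄┄─┄─░
┄┄┄┄┄┄┄╬
╬─╬┄┄█┄┄

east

········
········
·█─█┄╬┄·
┄┄┄░┄╬┄·
┄┄░╬▲╬┄·
╬┄┄─┄─░·
┄┄┄┄┄┄╬·
─╬┄┄█┄┄·

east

········
········
█─█┄╬┄█·
┄┄░┄╬┄┄·
┄░╬─▲┄─·
┄┄─┄─░░·
┄┄┄┄┄╬─·
╬┄┄█┄┄··

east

········
········
─█┄╬┄█┄·
┄░┄╬┄┄┄·
░╬─╬▲─█·
┄─┄─░░┄·
┄┄┄┄╬─╬·
┄┄█┄┄···

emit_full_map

··█─█┄╬┄█┄
┄┄┄┄░┄╬┄┄┄
┄┄┄░╬─╬▲─█
┄╬┄┄─┄─░░┄
┄┄┄┄┄┄┄╬─╬
╬─╬┄┄█┄┄··
··─┄╬─┄─··

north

········
········
··┄┄░╬╬·
─█┄╬┄█┄·
┄░┄╬▲┄┄·
░╬─╬┄─█·
┄─┄─░░┄·
┄┄┄┄╬─╬·

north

········
········
··╬─┄╬─·
··┄┄░╬╬·
─█┄╬▲█┄·
┄░┄╬┄┄┄·
░╬─╬┄─█·
┄─┄─░░┄·

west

········
········
··░╬─┄╬─
··┄┄┄░╬╬
█─█┄▲┄█┄
┄┄░┄╬┄┄┄
┄░╬─╬┄─█
┄┄─┄─░░┄

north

········
········
··░╬╬─┄·
··░╬─┄╬─
··┄┄▲░╬╬
█─█┄╬┄█┄
┄┄░┄╬┄┄┄
┄░╬─╬┄─█

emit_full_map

····░╬╬─┄·
····░╬─┄╬─
····┄┄▲░╬╬
··█─█┄╬┄█┄
┄┄┄┄░┄╬┄┄┄
┄┄┄░╬─╬┄─█
┄╬┄┄─┄─░░┄
┄┄┄┄┄┄┄╬─╬
╬─╬┄┄█┄┄··
··─┄╬─┄─··

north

········
········
··╬─┄┄┄·
··░╬╬─┄·
··░╬▲┄╬─
··┄┄┄░╬╬
█─█┄╬┄█┄
┄┄░┄╬┄┄┄

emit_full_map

····╬─┄┄┄·
····░╬╬─┄·
····░╬▲┄╬─
····┄┄┄░╬╬
··█─█┄╬┄█┄
┄┄┄┄░┄╬┄┄┄
┄┄┄░╬─╬┄─█
┄╬┄┄─┄─░░┄
┄┄┄┄┄┄┄╬─╬
╬─╬┄┄█┄┄··
··─┄╬─┄─··


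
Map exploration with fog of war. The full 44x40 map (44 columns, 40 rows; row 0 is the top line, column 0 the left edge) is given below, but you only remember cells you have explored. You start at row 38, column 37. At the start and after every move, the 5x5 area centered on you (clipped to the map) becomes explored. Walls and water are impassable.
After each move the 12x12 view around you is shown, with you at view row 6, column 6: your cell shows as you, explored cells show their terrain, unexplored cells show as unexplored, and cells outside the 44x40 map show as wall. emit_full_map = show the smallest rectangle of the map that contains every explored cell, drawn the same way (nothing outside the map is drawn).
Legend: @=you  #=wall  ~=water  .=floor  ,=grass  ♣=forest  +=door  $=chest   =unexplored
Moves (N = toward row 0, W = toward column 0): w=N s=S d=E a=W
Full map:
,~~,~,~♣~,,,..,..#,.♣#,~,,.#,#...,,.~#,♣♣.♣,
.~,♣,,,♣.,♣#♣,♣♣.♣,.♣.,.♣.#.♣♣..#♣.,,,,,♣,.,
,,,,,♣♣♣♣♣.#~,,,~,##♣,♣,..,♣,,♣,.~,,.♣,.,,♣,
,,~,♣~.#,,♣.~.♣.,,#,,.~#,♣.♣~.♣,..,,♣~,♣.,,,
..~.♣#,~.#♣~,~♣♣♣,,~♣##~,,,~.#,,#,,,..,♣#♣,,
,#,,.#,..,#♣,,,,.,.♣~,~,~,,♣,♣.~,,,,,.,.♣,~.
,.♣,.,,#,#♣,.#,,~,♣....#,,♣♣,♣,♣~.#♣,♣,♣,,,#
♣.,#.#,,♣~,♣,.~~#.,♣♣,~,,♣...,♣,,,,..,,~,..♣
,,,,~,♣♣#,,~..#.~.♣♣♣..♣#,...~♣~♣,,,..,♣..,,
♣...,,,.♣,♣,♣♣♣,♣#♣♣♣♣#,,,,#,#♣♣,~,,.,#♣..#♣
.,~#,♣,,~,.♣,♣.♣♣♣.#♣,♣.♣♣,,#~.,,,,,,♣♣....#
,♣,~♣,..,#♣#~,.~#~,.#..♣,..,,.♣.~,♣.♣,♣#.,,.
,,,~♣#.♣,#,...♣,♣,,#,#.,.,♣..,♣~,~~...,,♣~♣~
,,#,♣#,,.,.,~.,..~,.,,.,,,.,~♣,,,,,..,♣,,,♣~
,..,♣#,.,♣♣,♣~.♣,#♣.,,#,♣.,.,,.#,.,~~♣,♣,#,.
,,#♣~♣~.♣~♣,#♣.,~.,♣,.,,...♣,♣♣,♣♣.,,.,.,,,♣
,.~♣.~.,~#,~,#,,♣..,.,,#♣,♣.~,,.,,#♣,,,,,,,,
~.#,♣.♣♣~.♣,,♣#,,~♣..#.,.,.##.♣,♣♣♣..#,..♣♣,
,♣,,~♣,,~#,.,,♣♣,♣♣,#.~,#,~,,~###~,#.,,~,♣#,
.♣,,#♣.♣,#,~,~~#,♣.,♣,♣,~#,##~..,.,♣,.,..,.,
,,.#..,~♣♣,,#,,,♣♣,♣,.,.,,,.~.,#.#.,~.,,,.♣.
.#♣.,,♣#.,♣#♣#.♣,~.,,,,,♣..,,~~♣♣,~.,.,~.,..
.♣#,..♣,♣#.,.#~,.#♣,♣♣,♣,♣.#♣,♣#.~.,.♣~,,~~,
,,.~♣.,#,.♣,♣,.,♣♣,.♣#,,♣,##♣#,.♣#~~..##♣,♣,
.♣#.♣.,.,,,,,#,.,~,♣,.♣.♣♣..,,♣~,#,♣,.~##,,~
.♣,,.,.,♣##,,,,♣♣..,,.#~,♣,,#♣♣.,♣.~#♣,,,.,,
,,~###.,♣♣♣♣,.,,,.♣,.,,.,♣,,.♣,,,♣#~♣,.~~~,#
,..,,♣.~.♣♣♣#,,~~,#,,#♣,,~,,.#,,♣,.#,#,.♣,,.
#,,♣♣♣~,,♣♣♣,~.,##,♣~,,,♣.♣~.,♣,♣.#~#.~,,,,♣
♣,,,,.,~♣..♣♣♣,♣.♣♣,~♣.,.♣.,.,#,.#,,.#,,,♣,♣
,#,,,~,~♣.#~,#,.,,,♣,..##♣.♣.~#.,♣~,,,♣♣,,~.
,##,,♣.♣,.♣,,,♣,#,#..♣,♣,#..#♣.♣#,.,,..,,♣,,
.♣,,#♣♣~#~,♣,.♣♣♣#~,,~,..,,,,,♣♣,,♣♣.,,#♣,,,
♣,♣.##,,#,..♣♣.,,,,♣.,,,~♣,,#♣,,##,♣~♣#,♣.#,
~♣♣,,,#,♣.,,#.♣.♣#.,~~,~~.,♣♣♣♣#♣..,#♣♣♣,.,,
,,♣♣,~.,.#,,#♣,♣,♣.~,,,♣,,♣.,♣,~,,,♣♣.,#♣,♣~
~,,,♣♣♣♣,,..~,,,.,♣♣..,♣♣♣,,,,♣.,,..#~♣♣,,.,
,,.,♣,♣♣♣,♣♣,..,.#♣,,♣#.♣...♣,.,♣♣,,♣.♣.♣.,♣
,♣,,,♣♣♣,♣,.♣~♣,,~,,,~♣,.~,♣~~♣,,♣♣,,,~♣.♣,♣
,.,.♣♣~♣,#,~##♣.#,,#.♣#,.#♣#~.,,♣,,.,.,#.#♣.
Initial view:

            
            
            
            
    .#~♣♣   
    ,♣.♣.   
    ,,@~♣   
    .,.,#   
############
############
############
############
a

            
            
            
            
    ..#~♣♣  
    ,,♣.♣.  
    ♣,@,~♣  
    ,.,.,#  
############
############
############
############

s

            
            
            
    ..#~♣♣  
    ,,♣.♣.  
    ♣,,,~♣  
    ,.@.,#  
############
############
############
############
############

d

            
            
            
   ..#~♣♣   
   ,,♣.♣.   
   ♣,,,~♣   
   ,.,@,#   
############
############
############
############
############

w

            
            
            
            
   ..#~♣♣   
   ,,♣.♣.   
   ♣,,@~♣   
   ,.,.,#   
############
############
############
############

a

            
            
            
            
    ..#~♣♣  
    ,,♣.♣.  
    ♣,@,~♣  
    ,.,.,#  
############
############
############
############

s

            
            
            
    ..#~♣♣  
    ,,♣.♣.  
    ♣,,,~♣  
    ,.@.,#  
############
############
############
############
############


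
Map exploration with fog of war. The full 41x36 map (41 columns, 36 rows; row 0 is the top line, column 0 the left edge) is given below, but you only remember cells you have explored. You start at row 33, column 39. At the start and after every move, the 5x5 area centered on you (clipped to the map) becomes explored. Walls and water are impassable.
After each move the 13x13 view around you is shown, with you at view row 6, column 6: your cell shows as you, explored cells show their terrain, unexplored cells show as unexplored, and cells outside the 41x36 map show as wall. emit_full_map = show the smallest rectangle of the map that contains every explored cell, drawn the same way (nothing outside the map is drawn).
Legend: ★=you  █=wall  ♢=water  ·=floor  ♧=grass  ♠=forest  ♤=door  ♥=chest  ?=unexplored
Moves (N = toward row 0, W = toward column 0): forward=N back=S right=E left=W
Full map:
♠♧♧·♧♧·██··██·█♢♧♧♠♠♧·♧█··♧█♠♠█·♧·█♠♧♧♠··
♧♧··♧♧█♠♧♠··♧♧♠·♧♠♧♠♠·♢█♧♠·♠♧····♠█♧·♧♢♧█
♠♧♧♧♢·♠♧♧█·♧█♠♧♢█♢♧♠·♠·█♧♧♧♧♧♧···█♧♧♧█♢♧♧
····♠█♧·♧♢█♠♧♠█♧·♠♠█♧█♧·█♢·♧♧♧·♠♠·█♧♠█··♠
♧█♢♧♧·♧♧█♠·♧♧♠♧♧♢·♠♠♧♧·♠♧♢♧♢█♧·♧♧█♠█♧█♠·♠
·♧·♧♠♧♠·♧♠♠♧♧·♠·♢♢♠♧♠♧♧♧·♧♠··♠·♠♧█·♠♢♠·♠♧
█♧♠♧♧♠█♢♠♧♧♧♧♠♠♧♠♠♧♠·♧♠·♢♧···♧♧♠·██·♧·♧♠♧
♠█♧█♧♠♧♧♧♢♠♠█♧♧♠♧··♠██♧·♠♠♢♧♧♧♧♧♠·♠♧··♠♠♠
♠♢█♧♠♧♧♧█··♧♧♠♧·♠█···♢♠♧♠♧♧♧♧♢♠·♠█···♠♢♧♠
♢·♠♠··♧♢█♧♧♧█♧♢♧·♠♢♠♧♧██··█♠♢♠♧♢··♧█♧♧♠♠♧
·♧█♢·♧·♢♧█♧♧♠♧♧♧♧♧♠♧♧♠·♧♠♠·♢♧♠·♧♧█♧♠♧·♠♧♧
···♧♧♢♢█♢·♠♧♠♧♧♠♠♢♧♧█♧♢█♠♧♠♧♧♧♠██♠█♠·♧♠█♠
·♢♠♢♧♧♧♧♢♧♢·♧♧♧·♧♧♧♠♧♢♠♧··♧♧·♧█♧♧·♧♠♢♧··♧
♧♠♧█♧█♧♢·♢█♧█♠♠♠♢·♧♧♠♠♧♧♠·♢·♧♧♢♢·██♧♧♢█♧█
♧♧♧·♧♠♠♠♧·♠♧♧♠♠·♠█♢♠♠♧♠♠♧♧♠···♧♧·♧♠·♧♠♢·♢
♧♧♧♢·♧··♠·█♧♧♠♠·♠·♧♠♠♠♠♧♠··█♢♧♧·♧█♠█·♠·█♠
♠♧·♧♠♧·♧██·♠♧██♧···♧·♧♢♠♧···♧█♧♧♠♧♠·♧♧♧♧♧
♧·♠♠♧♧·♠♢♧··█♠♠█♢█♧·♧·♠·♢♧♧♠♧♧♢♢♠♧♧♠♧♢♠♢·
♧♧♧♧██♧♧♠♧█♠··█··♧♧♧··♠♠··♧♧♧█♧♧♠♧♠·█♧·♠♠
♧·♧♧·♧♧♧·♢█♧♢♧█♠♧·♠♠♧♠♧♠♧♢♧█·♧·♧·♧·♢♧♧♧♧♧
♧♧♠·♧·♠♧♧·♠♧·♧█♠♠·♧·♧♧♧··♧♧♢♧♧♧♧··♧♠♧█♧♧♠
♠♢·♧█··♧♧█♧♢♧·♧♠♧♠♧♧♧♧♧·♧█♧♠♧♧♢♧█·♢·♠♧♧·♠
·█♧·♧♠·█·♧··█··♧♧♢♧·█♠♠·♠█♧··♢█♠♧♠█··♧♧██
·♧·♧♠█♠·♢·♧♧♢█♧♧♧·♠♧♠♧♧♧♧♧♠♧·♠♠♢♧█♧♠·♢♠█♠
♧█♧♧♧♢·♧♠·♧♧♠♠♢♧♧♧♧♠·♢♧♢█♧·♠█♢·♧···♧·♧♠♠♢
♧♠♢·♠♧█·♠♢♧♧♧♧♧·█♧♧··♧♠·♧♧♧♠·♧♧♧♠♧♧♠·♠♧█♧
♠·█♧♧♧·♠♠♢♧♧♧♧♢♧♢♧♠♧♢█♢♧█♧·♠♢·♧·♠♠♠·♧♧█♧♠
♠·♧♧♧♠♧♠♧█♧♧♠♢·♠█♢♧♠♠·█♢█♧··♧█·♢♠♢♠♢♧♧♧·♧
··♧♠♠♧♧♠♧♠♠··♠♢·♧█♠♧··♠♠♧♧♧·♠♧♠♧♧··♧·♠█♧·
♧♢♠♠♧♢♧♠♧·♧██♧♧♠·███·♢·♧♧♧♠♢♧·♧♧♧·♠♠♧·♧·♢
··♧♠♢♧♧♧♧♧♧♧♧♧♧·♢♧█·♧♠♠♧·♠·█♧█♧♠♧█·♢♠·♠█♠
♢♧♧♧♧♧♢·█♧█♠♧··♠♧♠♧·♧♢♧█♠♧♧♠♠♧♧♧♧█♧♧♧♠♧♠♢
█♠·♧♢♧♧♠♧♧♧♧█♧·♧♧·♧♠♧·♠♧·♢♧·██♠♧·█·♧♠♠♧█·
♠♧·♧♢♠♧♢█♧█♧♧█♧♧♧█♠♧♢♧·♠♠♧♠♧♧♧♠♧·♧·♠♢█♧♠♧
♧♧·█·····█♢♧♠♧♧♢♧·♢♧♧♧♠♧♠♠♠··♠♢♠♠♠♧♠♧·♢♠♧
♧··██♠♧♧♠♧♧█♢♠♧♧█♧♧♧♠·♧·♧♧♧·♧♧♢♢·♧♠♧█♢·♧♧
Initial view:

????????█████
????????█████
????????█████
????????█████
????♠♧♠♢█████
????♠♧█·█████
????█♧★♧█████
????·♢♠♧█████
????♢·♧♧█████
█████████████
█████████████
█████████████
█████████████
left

?????????████
?????????████
?????????████
?????????████
????♧♠♧♠♢████
????♠♠♧█·████
????♢█★♠♧████
????♧·♢♠♧████
????█♢·♧♧████
█████████████
█████████████
█████████████
█████████████

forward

?????????████
?????????████
?????????████
?????????████
????♠·♠█♠████
????♧♠♧♠♢████
????♠♠★█·████
????♢█♧♠♧████
????♧·♢♠♧████
????█♢·♧♧████
█████████████
█████████████
█████████████

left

??????????███
??????????███
??????????███
??????????███
????♢♠·♠█♠███
????♧♧♠♧♠♢███
????♧♠★♧█·███
????♠♢█♧♠♧███
????♠♧·♢♠♧███
?????█♢·♧♧███
█████████████
█████████████
█████████████

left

???????????██
???????????██
???????????██
???????????██
????·♢♠·♠█♠██
????♧♧♧♠♧♠♢██
????·♧★♠♧█·██
????·♠♢█♧♠♧██
????♧♠♧·♢♠♧██
??????█♢·♧♧██
█████████████
█████████████
█████████████

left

????????????█
????????????█
????????????█
????????????█
????█·♢♠·♠█♠█
????█♧♧♧♠♧♠♢█
????█·★♠♠♧█·█
????♧·♠♢█♧♠♧█
????♠♧♠♧·♢♠♧█
???????█♢·♧♧█
█████████████
█████████████
█████████████

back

????????????█
????????????█
????????????█
????█·♢♠·♠█♠█
????█♧♧♧♠♧♠♢█
????█·♧♠♠♧█·█
????♧·★♢█♧♠♧█
????♠♧♠♧·♢♠♧█
????♧♠♧█♢·♧♧█
█████████████
█████████████
█████████████
█████████████

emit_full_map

█·♢♠·♠█♠
█♧♧♧♠♧♠♢
█·♧♠♠♧█·
♧·★♢█♧♠♧
♠♧♠♧·♢♠♧
♧♠♧█♢·♧♧

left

?????????????
?????????????
?????????????
?????█·♢♠·♠█♠
????♧█♧♧♧♠♧♠♢
????·█·♧♠♠♧█·
????·♧★♠♢█♧♠♧
????♠♠♧♠♧·♢♠♧
????·♧♠♧█♢·♧♧
█████████████
█████████████
█████████████
█████████████

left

?????????????
?????????????
?????????????
??????█·♢♠·♠█
????♧♧█♧♧♧♠♧♠
????♧·█·♧♠♠♧█
????♧·★·♠♢█♧♠
????♠♠♠♧♠♧·♢♠
????♢·♧♠♧█♢·♧
█████████████
█████████████
█████████████
█████████████

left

?????????????
?????????????
?????????????
???????█·♢♠·♠
????♧♧♧█♧♧♧♠♧
????♠♧·█·♧♠♠♧
????♠♧★♧·♠♢█♧
????♢♠♠♠♧♠♧·♢
????♢♢·♧♠♧█♢·
█████████████
█████████████
█████████████
█████████████

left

?????????????
?????????????
?????????????
????????█·♢♠·
????♧♧♧♧█♧♧♧♠
????█♠♧·█·♧♠♠
????♧♠★·♧·♠♢█
????♠♢♠♠♠♧♠♧·
????♧♢♢·♧♠♧█♢
█████████████
█████████████
█████████████
█████████████

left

?????????????
?????????????
?????????????
?????????█·♢♠
????♠♧♧♧♧█♧♧♧
????██♠♧·█·♧♠
????♧♧★♧·♧·♠♢
????·♠♢♠♠♠♧♠♧
????♧♧♢♢·♧♠♧█
█████████████
█████████████
█████████████
█████████████

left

?????????????
?????????????
?????????????
??????????█·♢
????♠♠♧♧♧♧█♧♧
????·██♠♧·█·♧
????♧♧★♠♧·♧·♠
????··♠♢♠♠♠♧♠
????·♧♧♢♢·♧♠♧
█████████████
█████████████
█████████████
█████████████

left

?????????????
?????????????
?????????????
???????????█·
????♧♠♠♧♧♧♧█♧
????♧·██♠♧·█·
????♠♧★♧♠♧·♧·
????♠··♠♢♠♠♠♧
????♧·♧♧♢♢·♧♠
█████████████
█████████████
█████████████
█████████████

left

?????????????
?????????????
?????????????
????????????█
????♧♧♠♠♧♧♧♧█
????♢♧·██♠♧·█
????♧♠★♧♧♠♧·♧
????♠♠··♠♢♠♠♠
????♧♧·♧♧♢♢·♧
█████████████
█████████████
█████████████
█████████████

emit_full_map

????????█·♢♠·♠█♠
♧♧♠♠♧♧♧♧█♧♧♧♠♧♠♢
♢♧·██♠♧·█·♧♠♠♧█·
♧♠★♧♧♠♧·♧·♠♢█♧♠♧
♠♠··♠♢♠♠♠♧♠♧·♢♠♧
♧♧·♧♧♢♢·♧♠♧█♢·♧♧

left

?????????????
?????????????
?????????????
?????????????
????♠♧♧♠♠♧♧♧♧
????·♢♧·██♠♧·
????♠♧★♧♧♧♠♧·
????♠♠♠··♠♢♠♠
????♧♧♧·♧♧♢♢·
█████████████
█████████████
█████████████
█████████████

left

?????????????
?????????????
?????????????
?????????????
????█♠♧♧♠♠♧♧♧
????♧·♢♧·██♠♧
????♠♠★♠♧♧♧♠♧
????♧♠♠♠··♠♢♠
????·♧♧♧·♧♧♢♢
█████████████
█████████████
█████████████
█████████████

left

?????????????
?????????????
?????????????
?????????????
????♧█♠♧♧♠♠♧♧
????♠♧·♢♧·██♠
????·♠★♧♠♧♧♧♠
????♠♧♠♠♠··♠♢
????♧·♧♧♧·♧♧♢
█████████████
█████████████
█████████████
█████████████

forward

?????????????
?????????????
?????????????
?????????????
????♠♧·♠·????
????♧█♠♧♧♠♠♧♧
????♠♧★♢♧·██♠
????·♠♠♧♠♧♧♧♠
????♠♧♠♠♠··♠♢
????♧·♧♧♧·♧♧♢
█████████████
█████████████
█████████████

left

?????????????
?????????????
?????????????
?????????????
????♠♠♧·♠·???
????♢♧█♠♧♧♠♠♧
????·♠★·♢♧·██
????♧·♠♠♧♠♧♧♧
????♧♠♧♠♠♠··♠
?????♧·♧♧♧·♧♧
█████████████
█████████████
█████████████

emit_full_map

♠♠♧·♠·??????█·♢♠·♠█♠
♢♧█♠♧♧♠♠♧♧♧♧█♧♧♧♠♧♠♢
·♠★·♢♧·██♠♧·█·♧♠♠♧█·
♧·♠♠♧♠♧♧♧♠♧·♧·♠♢█♧♠♧
♧♠♧♠♠♠··♠♢♠♠♠♧♠♧·♢♠♧
?♧·♧♧♧·♧♧♢♢·♧♠♧█♢·♧♧
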